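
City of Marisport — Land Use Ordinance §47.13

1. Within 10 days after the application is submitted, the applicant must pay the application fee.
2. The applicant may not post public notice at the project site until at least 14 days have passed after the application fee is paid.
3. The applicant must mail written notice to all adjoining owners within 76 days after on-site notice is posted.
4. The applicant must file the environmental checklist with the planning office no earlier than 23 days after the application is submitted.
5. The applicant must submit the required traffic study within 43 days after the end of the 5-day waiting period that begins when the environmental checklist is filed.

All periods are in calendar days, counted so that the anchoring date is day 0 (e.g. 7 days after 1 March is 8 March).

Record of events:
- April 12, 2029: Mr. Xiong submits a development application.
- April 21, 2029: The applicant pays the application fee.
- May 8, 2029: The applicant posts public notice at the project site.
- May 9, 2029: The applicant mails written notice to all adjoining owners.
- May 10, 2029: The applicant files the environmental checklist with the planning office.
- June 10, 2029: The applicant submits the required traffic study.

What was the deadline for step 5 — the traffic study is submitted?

June 27, 2029

The environmental checklist is filed on May 10, 2029; the 5-day waiting period therefore ends May 15, 2029, and step 5 runs from that date. 43 days after May 15, 2029 is June 27, 2029.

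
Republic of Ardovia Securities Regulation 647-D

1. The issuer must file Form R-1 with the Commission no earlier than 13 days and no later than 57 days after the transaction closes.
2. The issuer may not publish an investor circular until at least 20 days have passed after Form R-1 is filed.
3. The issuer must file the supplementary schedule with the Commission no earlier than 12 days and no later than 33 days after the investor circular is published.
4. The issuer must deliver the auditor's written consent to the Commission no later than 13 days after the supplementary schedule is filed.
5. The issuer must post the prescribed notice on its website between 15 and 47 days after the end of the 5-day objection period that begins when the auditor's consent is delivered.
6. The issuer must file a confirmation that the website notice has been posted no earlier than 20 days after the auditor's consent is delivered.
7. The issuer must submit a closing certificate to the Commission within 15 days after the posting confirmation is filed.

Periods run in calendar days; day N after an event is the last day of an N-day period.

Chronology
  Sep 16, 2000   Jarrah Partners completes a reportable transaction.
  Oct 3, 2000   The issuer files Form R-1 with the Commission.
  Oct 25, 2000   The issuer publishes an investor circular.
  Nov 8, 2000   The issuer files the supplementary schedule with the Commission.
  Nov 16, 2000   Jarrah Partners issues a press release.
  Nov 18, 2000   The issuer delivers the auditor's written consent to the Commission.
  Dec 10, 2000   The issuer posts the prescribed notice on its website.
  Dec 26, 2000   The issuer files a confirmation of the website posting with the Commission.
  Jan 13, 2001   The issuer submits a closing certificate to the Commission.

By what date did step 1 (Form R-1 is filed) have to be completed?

Step 1 runs from Sep 16, 2000, when the transaction closes. The window is 13–57 days after Sep 16, 2000; it closes on Nov 12, 2000.

Nov 12, 2000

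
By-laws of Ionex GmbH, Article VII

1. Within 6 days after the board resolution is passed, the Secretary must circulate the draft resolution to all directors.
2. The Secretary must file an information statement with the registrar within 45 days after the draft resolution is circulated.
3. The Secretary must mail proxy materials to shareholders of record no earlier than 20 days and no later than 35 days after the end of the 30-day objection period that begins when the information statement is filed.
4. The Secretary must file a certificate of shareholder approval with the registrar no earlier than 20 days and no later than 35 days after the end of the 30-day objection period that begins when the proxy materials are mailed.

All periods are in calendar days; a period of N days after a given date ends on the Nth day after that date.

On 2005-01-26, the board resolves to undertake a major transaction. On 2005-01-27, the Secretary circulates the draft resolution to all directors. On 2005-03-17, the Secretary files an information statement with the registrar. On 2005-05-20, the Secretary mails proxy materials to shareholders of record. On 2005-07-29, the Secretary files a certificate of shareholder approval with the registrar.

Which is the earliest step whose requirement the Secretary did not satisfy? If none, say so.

(1) due by 2005-01-26 + 6 days = 2005-02-01; done 2005-01-27 — timely.
(2) due by 2005-01-27 + 45 days = 2005-03-13; 2005-03-17 misses that deadline by 4 days.

Step 2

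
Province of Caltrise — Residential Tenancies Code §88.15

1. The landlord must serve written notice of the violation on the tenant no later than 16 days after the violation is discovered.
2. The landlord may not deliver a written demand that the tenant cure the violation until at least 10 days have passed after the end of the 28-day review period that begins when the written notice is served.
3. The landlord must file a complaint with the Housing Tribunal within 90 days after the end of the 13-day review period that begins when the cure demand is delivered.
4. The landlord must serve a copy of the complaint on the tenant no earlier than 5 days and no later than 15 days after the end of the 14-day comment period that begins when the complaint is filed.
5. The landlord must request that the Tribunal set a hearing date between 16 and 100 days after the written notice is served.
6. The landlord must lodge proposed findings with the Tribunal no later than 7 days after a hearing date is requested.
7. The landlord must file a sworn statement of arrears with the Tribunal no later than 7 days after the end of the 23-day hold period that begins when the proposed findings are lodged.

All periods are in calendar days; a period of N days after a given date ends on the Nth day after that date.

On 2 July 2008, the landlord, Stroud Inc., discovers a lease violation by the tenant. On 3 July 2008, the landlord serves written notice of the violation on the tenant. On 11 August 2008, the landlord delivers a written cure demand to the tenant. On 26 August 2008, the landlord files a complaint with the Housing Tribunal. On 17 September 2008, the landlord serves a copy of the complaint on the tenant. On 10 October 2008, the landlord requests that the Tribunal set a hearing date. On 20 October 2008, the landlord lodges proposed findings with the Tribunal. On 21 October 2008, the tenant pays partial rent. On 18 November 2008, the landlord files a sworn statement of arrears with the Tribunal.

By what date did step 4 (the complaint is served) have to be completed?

The complaint is filed on 26 August 2008; the 14-day comment period therefore ends 9 September 2008, and step 4 runs from that date. The window is 5–15 days after 9 September 2008; it closes on 24 September 2008.

24 September 2008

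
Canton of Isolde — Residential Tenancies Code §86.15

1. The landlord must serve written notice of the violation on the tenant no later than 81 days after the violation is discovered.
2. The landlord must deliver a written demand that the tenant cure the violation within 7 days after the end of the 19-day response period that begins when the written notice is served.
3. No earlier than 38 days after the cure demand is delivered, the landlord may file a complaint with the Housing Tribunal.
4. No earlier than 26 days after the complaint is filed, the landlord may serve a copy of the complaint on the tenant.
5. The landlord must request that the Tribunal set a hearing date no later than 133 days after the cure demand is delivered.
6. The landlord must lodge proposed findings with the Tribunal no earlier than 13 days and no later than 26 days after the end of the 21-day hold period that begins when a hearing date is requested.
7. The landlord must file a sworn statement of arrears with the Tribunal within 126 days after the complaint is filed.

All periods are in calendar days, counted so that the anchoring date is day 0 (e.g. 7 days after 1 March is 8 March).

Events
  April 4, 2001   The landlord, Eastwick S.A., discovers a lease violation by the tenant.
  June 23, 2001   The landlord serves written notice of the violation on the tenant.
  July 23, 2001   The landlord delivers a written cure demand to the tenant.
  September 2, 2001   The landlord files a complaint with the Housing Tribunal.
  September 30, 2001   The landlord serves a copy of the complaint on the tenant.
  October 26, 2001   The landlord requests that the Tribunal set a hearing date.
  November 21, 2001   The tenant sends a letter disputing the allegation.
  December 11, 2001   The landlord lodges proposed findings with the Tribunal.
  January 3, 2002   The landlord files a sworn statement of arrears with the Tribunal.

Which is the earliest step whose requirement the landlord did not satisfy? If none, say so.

Step 1 — counting 81 days from April 4, 2001 (when the violation is discovered) gives a deadline of June 24, 2001; completed June 23, 2001, before the deadline.
Step 2 — counting 7 days from July 12, 2001 (end of the 19-day response period, which began when the written notice is served on June 23, 2001) gives a deadline of July 19, 2001; not done until July 23, 2001, 4 days after the deadline.
That is the first point of non-compliance.

Step 2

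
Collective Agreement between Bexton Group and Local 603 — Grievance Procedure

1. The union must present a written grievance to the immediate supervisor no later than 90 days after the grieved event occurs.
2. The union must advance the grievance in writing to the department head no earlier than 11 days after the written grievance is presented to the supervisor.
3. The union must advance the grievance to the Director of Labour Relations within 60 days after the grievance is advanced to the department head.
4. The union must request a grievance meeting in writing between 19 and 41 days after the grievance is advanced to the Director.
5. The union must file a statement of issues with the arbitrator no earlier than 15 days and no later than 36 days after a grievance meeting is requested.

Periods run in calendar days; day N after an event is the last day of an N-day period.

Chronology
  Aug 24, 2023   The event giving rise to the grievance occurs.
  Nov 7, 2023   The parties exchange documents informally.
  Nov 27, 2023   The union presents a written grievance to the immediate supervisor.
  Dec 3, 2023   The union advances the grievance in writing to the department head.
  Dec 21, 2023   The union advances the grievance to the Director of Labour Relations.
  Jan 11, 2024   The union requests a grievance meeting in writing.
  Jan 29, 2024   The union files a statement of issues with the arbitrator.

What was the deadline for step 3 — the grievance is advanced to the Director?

Feb 1, 2024

Step 3 runs from Dec 3, 2023, when the grievance is advanced to the department head. 60 days after Dec 3, 2023 is Feb 1, 2024.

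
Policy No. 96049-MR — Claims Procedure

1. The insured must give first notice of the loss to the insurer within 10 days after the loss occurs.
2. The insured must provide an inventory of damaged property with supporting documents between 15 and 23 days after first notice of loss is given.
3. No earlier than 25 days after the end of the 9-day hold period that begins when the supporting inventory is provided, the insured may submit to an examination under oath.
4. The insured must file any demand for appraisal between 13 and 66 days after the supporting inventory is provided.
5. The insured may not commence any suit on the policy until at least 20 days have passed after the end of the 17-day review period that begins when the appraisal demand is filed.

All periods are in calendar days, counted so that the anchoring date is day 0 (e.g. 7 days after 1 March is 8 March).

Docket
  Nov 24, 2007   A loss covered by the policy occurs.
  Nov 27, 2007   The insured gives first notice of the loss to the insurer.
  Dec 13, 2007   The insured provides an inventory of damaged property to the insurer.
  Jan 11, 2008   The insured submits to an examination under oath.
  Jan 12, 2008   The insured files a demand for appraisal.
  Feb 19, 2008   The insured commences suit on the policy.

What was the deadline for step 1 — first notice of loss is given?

Dec 4, 2007

Step 1 runs from Nov 24, 2007, when the loss occurs. 10 days after Nov 24, 2007 is Dec 4, 2007.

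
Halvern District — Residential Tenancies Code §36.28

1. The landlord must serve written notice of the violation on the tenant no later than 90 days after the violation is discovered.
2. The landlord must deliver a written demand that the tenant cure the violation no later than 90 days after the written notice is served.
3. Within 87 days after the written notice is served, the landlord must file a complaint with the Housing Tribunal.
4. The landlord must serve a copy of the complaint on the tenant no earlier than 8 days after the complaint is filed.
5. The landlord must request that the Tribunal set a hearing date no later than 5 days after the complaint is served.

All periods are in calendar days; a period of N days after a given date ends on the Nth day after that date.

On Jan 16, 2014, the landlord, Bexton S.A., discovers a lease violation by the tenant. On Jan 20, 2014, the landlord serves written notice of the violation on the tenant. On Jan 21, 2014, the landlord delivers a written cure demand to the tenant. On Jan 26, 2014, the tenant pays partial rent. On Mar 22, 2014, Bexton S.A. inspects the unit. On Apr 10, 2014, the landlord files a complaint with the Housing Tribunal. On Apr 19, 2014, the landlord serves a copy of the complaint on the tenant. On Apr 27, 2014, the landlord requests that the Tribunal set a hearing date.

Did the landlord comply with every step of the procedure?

Step 1 — counting 90 days from Jan 16, 2014 (when the violation is discovered) gives a deadline of Apr 16, 2014; done Jan 20, 2014 — timely.
Step 2 — counting 90 days from Jan 20, 2014 (when the written notice is served) gives a deadline of Apr 20, 2014; Jan 21, 2014 is within that limit.
Step 3 — counting 87 days from Jan 20, 2014 (when the written notice is served) gives a deadline of Apr 17, 2014; Apr 10, 2014 is within that limit.
Step 4 — must wait 8 days from Apr 10, 2014 (when the complaint is filed), so not before Apr 18, 2014; done Apr 19, 2014, after the minimum wait.
Step 5 — counting 5 days from Apr 19, 2014 (when the complaint is served) gives a deadline of Apr 24, 2014; Apr 27, 2014 misses that deadline by 3 days.
That is the first point of non-compliance.

No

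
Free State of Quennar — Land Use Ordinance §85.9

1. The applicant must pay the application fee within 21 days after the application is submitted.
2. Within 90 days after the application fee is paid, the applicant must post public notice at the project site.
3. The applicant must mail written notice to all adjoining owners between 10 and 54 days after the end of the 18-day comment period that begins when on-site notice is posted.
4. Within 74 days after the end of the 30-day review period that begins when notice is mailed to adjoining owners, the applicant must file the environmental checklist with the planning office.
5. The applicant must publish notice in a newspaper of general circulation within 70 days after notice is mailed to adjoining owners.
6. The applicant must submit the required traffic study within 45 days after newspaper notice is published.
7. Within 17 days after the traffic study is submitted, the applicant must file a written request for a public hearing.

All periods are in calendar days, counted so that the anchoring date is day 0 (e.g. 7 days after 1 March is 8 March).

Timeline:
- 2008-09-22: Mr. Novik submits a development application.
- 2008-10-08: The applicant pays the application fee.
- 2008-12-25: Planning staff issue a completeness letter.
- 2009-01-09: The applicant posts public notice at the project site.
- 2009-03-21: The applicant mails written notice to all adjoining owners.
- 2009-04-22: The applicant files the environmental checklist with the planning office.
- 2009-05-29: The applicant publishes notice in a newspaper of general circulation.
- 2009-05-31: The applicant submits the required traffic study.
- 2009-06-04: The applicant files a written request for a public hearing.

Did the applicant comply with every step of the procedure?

Step 1: 21 days after 2008-09-22 (when the application is submitted) is 2008-10-13; done 2008-10-08 — timely.
Step 2: 90 days after 2008-10-08 (when the application fee is paid) is 2009-01-06; not done until 2009-01-09, 3 days after the deadline.

No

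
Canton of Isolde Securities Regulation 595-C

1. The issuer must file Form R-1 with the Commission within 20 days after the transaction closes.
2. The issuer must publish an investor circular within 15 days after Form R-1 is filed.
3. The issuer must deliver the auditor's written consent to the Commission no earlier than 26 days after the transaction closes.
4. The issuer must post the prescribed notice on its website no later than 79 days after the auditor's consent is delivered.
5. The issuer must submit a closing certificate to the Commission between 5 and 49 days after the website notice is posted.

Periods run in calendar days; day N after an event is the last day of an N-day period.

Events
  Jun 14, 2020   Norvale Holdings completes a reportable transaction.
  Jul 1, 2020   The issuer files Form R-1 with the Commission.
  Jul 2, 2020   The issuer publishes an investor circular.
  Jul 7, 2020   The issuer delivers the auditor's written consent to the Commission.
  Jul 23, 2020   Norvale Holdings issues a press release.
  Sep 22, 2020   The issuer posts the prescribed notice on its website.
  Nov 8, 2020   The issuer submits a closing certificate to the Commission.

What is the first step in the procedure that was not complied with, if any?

(1) due by Jun 14, 2020 + 20 days = Jul 4, 2020; done Jul 1, 2020 — timely.
(2) due by Jul 1, 2020 + 15 days = Jul 16, 2020; Jul 2, 2020 is within that limit.
(3) permitted from Jun 14, 2020 + 26 days = Jul 10, 2020 onward; acted on Jul 7, 2020, 3 days prematurely.
That is the first point of non-compliance.

Step 3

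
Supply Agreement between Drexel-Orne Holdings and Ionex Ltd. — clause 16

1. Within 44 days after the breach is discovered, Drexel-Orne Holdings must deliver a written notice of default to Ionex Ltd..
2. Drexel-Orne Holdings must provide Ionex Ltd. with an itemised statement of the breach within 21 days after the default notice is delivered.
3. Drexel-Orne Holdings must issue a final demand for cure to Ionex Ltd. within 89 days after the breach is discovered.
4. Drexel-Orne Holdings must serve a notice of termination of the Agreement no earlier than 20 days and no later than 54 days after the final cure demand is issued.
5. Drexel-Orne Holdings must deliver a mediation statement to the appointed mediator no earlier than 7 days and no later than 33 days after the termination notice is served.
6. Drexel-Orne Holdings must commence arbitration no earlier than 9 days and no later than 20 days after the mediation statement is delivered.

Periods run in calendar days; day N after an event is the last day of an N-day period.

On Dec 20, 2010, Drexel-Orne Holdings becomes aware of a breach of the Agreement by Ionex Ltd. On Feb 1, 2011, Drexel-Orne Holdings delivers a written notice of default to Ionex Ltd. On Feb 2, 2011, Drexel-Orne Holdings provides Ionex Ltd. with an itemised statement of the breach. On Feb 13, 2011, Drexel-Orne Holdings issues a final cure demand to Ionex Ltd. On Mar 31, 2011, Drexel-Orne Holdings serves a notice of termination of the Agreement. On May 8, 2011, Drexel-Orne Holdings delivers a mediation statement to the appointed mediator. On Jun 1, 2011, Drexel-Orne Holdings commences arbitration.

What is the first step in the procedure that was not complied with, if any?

Step 1: 44 days after Dec 20, 2010 (when the breach is discovered) is Feb 2, 2011; Feb 1, 2011 is within that limit.
Step 2: 21 days after Feb 1, 2011 (when the default notice is delivered) is Feb 22, 2011; completed Feb 2, 2011, before the deadline.
Step 3: 89 days after Dec 20, 2010 (when the breach is discovered) is Mar 19, 2011; completed Feb 13, 2011, before the deadline.
Step 4: the window is 20–54 days after Feb 13, 2011 (when the final cure demand is issued), so Mar 5, 2011 through Apr 8, 2011; Mar 31, 2011 falls inside that range.
Step 5: the window is 7–33 days after Mar 31, 2011 (when the termination notice is served), so Apr 7, 2011 through May 3, 2011; May 8, 2011 is 5 days past the end of the window.
Later steps need not be reached.

Step 5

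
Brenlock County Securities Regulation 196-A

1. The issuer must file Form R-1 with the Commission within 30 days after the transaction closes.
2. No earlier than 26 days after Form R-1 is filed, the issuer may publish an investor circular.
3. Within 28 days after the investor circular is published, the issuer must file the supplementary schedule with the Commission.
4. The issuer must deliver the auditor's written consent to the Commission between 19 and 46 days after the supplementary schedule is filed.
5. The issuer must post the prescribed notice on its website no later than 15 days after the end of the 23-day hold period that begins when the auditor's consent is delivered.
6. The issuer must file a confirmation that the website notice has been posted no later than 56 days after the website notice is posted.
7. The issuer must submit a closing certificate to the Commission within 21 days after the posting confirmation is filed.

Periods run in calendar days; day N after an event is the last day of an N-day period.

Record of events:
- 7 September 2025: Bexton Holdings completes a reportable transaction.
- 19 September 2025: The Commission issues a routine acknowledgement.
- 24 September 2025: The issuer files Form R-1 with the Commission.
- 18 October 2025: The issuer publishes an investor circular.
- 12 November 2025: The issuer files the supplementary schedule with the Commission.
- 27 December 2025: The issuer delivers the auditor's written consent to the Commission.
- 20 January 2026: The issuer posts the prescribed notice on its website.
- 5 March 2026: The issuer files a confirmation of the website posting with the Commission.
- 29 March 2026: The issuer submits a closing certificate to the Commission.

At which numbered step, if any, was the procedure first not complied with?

Step 1: 30 days after 7 September 2025 (when the transaction closes) is 7 October 2025; done 24 September 2025 — timely.
Step 2: the earliest permitted date is 26 days after 24 September 2025 (when Form R-1 is filed), i.e. 20 October 2025; acted on 18 October 2025, 2 days prematurely.

Step 2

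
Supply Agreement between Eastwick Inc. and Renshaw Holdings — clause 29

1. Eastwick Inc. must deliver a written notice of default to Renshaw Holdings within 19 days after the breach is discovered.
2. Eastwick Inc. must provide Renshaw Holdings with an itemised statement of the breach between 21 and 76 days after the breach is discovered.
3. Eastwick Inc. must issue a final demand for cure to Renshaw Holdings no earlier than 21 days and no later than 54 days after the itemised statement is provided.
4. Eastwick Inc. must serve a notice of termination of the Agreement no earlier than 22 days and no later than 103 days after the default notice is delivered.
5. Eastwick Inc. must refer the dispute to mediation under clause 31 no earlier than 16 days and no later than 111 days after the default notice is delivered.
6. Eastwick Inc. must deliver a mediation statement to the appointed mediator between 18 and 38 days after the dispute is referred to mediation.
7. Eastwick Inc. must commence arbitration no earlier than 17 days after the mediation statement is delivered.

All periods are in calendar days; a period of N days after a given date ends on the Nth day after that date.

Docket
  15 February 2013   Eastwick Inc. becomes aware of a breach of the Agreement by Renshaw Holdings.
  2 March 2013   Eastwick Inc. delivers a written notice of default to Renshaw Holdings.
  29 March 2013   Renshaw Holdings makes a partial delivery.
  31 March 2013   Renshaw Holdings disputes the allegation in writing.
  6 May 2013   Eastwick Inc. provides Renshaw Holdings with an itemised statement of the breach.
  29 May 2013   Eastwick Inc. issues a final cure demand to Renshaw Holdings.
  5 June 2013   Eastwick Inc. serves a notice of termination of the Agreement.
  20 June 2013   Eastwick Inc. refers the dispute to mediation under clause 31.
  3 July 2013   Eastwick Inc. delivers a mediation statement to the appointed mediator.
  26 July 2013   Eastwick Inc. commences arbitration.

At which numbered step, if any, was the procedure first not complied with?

Step 1: 19 days after 15 February 2013 (when the breach is discovered) is 6 March 2013; completed 2 March 2013, before the deadline.
Step 2: the window is 21–76 days after 15 February 2013 (when the breach is discovered), so 8 March 2013 through 2 May 2013; 6 May 2013 is 4 days past the end of the window.

Step 2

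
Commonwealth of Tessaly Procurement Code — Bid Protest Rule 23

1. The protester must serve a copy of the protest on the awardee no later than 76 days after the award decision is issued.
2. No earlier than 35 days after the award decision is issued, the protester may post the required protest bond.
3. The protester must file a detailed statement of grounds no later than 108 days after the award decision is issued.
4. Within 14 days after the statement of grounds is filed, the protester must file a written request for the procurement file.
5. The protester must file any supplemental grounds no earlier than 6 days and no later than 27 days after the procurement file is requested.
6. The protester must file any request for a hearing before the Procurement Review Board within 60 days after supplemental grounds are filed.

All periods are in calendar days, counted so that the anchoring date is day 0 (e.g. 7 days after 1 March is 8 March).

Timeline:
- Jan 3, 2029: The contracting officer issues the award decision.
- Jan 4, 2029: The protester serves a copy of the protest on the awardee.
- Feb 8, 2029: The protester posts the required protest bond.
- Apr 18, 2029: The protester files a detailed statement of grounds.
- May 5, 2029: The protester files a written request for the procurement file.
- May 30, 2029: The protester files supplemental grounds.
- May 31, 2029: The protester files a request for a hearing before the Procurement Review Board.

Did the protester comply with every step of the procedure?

No

(1) due by Jan 3, 2029 + 76 days = Mar 20, 2029; done Jan 4, 2029 — timely.
(2) permitted from Jan 3, 2029 + 35 days = Feb 7, 2029 onward; Feb 8, 2029 is on or after that date.
(3) due by Jan 3, 2029 + 108 days = Apr 21, 2029; Apr 18, 2029 is within that limit.
(4) due by Apr 18, 2029 + 14 days = May 2, 2029; not done until May 5, 2029, 3 days after the deadline.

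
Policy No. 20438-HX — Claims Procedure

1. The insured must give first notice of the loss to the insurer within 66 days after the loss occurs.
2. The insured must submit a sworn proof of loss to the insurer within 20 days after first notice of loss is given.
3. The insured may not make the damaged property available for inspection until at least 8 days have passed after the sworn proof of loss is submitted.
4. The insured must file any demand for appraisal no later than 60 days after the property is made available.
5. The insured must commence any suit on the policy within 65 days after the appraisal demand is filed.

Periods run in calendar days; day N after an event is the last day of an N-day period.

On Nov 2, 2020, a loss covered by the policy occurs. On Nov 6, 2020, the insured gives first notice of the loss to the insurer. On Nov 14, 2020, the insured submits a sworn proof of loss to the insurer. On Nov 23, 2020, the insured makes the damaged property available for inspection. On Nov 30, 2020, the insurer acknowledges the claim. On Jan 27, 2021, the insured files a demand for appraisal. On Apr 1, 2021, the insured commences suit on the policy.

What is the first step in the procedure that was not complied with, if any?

Step 4

Step 1: 66 days after Nov 2, 2020 (when the loss occurs) is Jan 7, 2021; Nov 6, 2020 is within that limit.
Step 2: 20 days after Nov 6, 2020 (when first notice of loss is given) is Nov 26, 2020; Nov 14, 2020 is within that limit.
Step 3: the earliest permitted date is 8 days after Nov 14, 2020 (when the sworn proof of loss is submitted), i.e. Nov 22, 2020; Nov 23, 2020 is on or after that date.
Step 4: 60 days after Nov 23, 2020 (when the property is made available) is Jan 22, 2021; Jan 27, 2021 misses that deadline by 5 days.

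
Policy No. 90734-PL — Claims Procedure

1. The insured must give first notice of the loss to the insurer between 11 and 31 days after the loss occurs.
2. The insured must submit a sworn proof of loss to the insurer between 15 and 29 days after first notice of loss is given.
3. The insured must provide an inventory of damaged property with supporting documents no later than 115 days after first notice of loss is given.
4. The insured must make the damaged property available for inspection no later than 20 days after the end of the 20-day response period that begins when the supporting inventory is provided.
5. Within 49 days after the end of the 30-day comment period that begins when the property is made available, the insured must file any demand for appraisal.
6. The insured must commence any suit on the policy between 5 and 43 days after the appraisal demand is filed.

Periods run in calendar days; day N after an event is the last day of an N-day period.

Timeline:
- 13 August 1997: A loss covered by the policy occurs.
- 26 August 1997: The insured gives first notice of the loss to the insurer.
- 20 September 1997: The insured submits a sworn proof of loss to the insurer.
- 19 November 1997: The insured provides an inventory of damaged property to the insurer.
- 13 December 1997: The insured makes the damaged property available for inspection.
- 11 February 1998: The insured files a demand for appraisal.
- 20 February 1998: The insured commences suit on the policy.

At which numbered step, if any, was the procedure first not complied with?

(1) the permitted window runs from 13 August 1997 + 11 = 24 August 1997 to 13 August 1997 + 31 = 13 September 1997; done 26 August 1997, which is between those dates.
(2) the permitted window runs from 26 August 1997 + 15 = 10 September 1997 to 26 August 1997 + 29 = 24 September 1997; done 20 September 1997 — within the window.
(3) due by 26 August 1997 + 115 days = 19 December 1997; completed 19 November 1997, before the deadline.
(4) due by 9 December 1997 + 20 days = 29 December 1997; done 13 December 1997 — timely.
(5) due by 12 January 1998 + 49 days = 2 March 1998; completed 11 February 1998, before the deadline.
(6) the permitted window runs from 11 February 1998 + 5 = 16 February 1998 to 11 February 1998 + 43 = 26 March 1998; done 20 February 1998, which is between those dates.

None — every step was satisfied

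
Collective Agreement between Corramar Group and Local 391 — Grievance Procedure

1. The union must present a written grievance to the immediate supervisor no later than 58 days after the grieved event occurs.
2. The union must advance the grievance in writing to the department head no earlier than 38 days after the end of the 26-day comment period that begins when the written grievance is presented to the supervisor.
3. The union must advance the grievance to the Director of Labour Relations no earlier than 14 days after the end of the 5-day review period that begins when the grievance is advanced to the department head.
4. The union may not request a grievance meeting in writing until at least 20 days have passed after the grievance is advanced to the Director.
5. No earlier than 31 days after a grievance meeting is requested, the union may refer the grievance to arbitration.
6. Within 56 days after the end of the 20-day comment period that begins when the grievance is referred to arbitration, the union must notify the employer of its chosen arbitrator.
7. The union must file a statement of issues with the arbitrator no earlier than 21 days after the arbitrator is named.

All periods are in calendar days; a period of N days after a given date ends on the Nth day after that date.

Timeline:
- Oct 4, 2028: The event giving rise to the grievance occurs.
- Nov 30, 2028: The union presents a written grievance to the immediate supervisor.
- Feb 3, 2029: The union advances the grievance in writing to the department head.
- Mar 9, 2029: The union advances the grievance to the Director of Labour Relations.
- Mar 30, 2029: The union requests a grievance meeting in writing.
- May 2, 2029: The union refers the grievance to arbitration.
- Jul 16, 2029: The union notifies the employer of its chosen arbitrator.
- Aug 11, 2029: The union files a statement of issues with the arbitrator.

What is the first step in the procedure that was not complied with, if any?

None — every step was satisfied

Step 1: 58 days after Oct 4, 2028 (when the grieved event occurs) is Dec 1, 2028; done Nov 30, 2028 — timely.
Step 2: the earliest permitted date is 38 days after Dec 26, 2028 (end of the 26-day comment period, which began when the written grievance is presented to the supervisor on Nov 30, 2028), i.e. Feb 2, 2029; done Feb 3, 2029, after the minimum wait.
Step 3: the earliest permitted date is 14 days after Feb 8, 2029 (end of the 5-day review period, which began when the grievance is advanced to the department head on Feb 3, 2029), i.e. Feb 22, 2029; Mar 9, 2029 is on or after that date.
Step 4: the earliest permitted date is 20 days after Mar 9, 2029 (when the grievance is advanced to the Director), i.e. Mar 29, 2029; done Mar 30, 2029 — permitted.
Step 5: the earliest permitted date is 31 days after Mar 30, 2029 (when a grievance meeting is requested), i.e. Apr 30, 2029; May 2, 2029 is on or after that date.
Step 6: 56 days after May 22, 2029 (end of the 20-day comment period, which began when the grievance is referred to arbitration on May 2, 2029) is Jul 17, 2029; completed Jul 16, 2029, before the deadline.
Step 7: the earliest permitted date is 21 days after Jul 16, 2029 (when the arbitrator is named), i.e. Aug 6, 2029; Aug 11, 2029 is on or after that date.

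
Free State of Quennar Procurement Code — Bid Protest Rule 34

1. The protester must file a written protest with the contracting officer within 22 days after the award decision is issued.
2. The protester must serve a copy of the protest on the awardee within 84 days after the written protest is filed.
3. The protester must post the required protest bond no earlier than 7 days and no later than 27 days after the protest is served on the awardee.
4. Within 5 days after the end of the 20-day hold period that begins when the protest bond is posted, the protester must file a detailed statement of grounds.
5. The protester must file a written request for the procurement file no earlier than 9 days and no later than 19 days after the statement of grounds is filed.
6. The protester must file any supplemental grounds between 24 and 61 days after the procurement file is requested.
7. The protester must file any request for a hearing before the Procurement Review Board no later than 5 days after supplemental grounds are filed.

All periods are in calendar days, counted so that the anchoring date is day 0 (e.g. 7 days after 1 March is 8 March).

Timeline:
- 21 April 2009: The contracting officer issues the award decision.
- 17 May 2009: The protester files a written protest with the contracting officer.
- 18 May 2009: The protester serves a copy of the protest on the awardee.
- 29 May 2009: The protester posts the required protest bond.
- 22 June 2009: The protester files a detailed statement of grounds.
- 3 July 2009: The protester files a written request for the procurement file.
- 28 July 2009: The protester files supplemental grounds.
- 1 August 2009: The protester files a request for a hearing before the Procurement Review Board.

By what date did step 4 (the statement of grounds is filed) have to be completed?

23 June 2009

The protest bond is posted on 29 May 2009; the 20-day hold period therefore ends 18 June 2009, and step 4 runs from that date. 5 days after 18 June 2009 is 23 June 2009.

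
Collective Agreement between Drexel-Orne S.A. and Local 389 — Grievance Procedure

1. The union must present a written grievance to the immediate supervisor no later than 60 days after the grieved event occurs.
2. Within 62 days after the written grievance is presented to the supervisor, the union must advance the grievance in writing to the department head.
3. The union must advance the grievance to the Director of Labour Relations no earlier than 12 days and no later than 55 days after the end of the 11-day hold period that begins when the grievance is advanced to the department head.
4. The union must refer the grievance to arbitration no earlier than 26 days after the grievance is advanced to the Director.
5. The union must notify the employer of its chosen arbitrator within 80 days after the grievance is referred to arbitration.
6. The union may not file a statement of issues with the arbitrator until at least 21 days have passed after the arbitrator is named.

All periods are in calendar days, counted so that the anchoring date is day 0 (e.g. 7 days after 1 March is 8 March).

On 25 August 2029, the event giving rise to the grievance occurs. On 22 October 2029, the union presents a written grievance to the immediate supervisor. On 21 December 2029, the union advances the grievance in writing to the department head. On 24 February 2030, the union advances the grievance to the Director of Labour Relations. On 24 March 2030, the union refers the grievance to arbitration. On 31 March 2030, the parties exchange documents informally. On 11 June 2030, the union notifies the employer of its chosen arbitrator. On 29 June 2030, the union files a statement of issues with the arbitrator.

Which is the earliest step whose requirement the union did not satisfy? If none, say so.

(1) due by 25 August 2029 + 60 days = 24 October 2029; completed 22 October 2029, before the deadline.
(2) due by 22 October 2029 + 62 days = 23 December 2029; done 21 December 2029 — timely.
(3) the permitted window runs from 1 January 2030 + 12 = 13 January 2030 to 1 January 2030 + 55 = 25 February 2030; done 24 February 2030 — within the window.
(4) permitted from 24 February 2030 + 26 days = 22 March 2030 onward; done 24 March 2030, after the minimum wait.
(5) due by 24 March 2030 + 80 days = 12 June 2030; 11 June 2030 is within that limit.
(6) permitted from 11 June 2030 + 21 days = 2 July 2030 onward; 29 June 2030 is 3 days before the earliest permitted date.
Later steps need not be reached.

Step 6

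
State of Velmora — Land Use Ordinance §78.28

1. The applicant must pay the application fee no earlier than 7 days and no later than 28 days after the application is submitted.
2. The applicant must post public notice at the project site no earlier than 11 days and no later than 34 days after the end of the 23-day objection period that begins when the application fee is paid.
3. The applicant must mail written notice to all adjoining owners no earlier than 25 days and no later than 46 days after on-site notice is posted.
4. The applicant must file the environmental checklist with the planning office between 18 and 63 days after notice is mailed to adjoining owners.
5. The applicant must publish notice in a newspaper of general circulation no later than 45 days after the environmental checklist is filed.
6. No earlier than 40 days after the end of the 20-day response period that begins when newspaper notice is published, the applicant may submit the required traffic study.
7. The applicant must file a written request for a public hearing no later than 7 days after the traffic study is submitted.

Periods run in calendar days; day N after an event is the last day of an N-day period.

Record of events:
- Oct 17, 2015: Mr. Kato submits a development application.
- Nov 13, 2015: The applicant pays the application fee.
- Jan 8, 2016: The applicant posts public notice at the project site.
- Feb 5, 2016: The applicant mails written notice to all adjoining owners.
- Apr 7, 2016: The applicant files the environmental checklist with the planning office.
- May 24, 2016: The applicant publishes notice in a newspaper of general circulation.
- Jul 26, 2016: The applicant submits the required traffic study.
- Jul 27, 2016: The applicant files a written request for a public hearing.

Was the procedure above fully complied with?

Step 1 — 7 and 28 days from Oct 17, 2015 (when the application is submitted) are Oct 24, 2015 and Nov 14, 2015 respectively; done Nov 13, 2015 — within the window.
Step 2 — 11 and 34 days from Dec 6, 2015 (end of the 23-day objection period, which began when the application fee is paid on Nov 13, 2015) are Dec 17, 2015 and Jan 9, 2016 respectively; done Jan 8, 2016 — within the window.
Step 3 — 25 and 46 days from Jan 8, 2016 (when on-site notice is posted) are Feb 2, 2016 and Feb 23, 2016 respectively; Feb 5, 2016 falls inside that range.
Step 4 — 18 and 63 days from Feb 5, 2016 (when notice is mailed to adjoining owners) are Feb 23, 2016 and Apr 8, 2016 respectively; Apr 7, 2016 falls inside that range.
Step 5 — counting 45 days from Apr 7, 2016 (when the environmental checklist is filed) gives a deadline of May 22, 2016; not done until May 24, 2016, 2 days after the deadline.

No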